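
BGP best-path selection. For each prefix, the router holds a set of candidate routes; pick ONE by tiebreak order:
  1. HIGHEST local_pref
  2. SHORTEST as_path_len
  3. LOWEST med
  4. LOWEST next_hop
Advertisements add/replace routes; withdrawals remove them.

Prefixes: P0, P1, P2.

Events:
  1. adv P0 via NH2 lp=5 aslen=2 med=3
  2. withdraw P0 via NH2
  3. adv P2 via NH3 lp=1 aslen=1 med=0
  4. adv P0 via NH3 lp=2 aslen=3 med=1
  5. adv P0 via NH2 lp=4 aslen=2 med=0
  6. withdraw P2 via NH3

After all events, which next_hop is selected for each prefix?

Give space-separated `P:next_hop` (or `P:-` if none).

Op 1: best P0=NH2 P1=- P2=-
Op 2: best P0=- P1=- P2=-
Op 3: best P0=- P1=- P2=NH3
Op 4: best P0=NH3 P1=- P2=NH3
Op 5: best P0=NH2 P1=- P2=NH3
Op 6: best P0=NH2 P1=- P2=-

Answer: P0:NH2 P1:- P2:-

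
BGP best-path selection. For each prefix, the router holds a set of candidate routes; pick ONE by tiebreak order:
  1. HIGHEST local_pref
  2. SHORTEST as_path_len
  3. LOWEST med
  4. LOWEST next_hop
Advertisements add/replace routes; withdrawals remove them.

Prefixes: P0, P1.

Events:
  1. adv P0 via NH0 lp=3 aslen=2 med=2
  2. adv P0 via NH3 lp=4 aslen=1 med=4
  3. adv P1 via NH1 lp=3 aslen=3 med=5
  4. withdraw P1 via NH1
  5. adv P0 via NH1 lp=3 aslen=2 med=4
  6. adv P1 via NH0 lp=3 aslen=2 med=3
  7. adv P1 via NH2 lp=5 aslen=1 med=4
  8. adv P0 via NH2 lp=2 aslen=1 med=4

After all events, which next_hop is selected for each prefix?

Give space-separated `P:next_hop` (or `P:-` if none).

Op 1: best P0=NH0 P1=-
Op 2: best P0=NH3 P1=-
Op 3: best P0=NH3 P1=NH1
Op 4: best P0=NH3 P1=-
Op 5: best P0=NH3 P1=-
Op 6: best P0=NH3 P1=NH0
Op 7: best P0=NH3 P1=NH2
Op 8: best P0=NH3 P1=NH2

Answer: P0:NH3 P1:NH2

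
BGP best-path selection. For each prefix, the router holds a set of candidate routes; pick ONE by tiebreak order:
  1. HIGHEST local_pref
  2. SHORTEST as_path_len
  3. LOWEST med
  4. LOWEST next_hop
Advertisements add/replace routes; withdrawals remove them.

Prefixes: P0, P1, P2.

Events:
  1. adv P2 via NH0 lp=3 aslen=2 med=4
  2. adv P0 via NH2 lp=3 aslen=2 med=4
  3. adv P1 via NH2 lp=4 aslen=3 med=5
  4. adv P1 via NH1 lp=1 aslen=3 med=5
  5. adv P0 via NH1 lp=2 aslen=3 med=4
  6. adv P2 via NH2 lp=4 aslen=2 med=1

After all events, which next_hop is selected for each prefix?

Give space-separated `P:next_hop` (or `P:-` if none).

Op 1: best P0=- P1=- P2=NH0
Op 2: best P0=NH2 P1=- P2=NH0
Op 3: best P0=NH2 P1=NH2 P2=NH0
Op 4: best P0=NH2 P1=NH2 P2=NH0
Op 5: best P0=NH2 P1=NH2 P2=NH0
Op 6: best P0=NH2 P1=NH2 P2=NH2

Answer: P0:NH2 P1:NH2 P2:NH2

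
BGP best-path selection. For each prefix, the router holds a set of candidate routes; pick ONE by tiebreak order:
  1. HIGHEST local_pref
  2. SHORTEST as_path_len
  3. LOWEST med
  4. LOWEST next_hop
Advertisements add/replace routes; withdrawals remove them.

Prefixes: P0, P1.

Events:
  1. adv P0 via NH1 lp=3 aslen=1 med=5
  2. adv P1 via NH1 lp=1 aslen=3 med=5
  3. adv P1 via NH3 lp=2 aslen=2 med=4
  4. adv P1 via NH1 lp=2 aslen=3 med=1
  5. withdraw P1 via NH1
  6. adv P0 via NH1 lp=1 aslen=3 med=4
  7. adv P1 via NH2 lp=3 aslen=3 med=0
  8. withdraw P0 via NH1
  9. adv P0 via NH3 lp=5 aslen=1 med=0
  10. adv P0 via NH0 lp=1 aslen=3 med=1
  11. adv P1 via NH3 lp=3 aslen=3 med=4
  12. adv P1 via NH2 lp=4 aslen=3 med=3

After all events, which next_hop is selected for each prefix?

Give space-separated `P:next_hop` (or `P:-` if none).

Answer: P0:NH3 P1:NH2

Derivation:
Op 1: best P0=NH1 P1=-
Op 2: best P0=NH1 P1=NH1
Op 3: best P0=NH1 P1=NH3
Op 4: best P0=NH1 P1=NH3
Op 5: best P0=NH1 P1=NH3
Op 6: best P0=NH1 P1=NH3
Op 7: best P0=NH1 P1=NH2
Op 8: best P0=- P1=NH2
Op 9: best P0=NH3 P1=NH2
Op 10: best P0=NH3 P1=NH2
Op 11: best P0=NH3 P1=NH2
Op 12: best P0=NH3 P1=NH2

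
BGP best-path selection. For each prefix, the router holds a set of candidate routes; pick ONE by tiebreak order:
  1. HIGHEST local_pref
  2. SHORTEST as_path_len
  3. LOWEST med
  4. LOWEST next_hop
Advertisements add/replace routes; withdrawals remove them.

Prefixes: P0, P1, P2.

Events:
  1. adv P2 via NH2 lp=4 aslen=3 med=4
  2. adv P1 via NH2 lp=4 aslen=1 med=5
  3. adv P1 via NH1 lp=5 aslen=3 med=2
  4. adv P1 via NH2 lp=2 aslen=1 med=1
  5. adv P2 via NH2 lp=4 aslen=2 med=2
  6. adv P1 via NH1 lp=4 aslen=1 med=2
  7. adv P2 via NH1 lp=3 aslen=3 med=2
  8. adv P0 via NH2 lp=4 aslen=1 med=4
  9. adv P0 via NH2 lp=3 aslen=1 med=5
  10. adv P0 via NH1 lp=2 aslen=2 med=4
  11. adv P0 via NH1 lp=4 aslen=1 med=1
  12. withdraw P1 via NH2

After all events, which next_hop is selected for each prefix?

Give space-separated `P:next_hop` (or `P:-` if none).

Answer: P0:NH1 P1:NH1 P2:NH2

Derivation:
Op 1: best P0=- P1=- P2=NH2
Op 2: best P0=- P1=NH2 P2=NH2
Op 3: best P0=- P1=NH1 P2=NH2
Op 4: best P0=- P1=NH1 P2=NH2
Op 5: best P0=- P1=NH1 P2=NH2
Op 6: best P0=- P1=NH1 P2=NH2
Op 7: best P0=- P1=NH1 P2=NH2
Op 8: best P0=NH2 P1=NH1 P2=NH2
Op 9: best P0=NH2 P1=NH1 P2=NH2
Op 10: best P0=NH2 P1=NH1 P2=NH2
Op 11: best P0=NH1 P1=NH1 P2=NH2
Op 12: best P0=NH1 P1=NH1 P2=NH2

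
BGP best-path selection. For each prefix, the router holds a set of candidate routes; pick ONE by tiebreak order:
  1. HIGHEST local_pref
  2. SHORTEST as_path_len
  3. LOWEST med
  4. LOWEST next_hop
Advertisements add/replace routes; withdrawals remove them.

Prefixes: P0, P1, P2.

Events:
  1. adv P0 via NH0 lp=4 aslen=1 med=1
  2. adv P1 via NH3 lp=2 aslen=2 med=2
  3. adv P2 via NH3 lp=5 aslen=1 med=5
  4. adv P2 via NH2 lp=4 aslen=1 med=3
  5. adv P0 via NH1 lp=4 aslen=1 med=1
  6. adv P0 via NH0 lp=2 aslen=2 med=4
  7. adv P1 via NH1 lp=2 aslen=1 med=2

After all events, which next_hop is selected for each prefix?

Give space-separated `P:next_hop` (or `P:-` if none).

Op 1: best P0=NH0 P1=- P2=-
Op 2: best P0=NH0 P1=NH3 P2=-
Op 3: best P0=NH0 P1=NH3 P2=NH3
Op 4: best P0=NH0 P1=NH3 P2=NH3
Op 5: best P0=NH0 P1=NH3 P2=NH3
Op 6: best P0=NH1 P1=NH3 P2=NH3
Op 7: best P0=NH1 P1=NH1 P2=NH3

Answer: P0:NH1 P1:NH1 P2:NH3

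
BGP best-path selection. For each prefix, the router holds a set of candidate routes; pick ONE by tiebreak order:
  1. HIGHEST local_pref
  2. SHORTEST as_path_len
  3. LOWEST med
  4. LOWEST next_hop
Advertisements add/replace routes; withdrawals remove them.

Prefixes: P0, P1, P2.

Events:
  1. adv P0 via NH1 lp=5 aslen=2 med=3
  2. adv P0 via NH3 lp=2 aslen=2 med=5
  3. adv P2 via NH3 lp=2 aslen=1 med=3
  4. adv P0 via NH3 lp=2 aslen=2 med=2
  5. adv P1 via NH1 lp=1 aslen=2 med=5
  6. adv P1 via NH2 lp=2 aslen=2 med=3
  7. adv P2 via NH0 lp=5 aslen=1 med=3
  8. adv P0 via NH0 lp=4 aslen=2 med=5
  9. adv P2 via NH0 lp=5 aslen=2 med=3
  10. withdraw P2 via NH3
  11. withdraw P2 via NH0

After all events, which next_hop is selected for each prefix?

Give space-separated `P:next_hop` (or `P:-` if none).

Answer: P0:NH1 P1:NH2 P2:-

Derivation:
Op 1: best P0=NH1 P1=- P2=-
Op 2: best P0=NH1 P1=- P2=-
Op 3: best P0=NH1 P1=- P2=NH3
Op 4: best P0=NH1 P1=- P2=NH3
Op 5: best P0=NH1 P1=NH1 P2=NH3
Op 6: best P0=NH1 P1=NH2 P2=NH3
Op 7: best P0=NH1 P1=NH2 P2=NH0
Op 8: best P0=NH1 P1=NH2 P2=NH0
Op 9: best P0=NH1 P1=NH2 P2=NH0
Op 10: best P0=NH1 P1=NH2 P2=NH0
Op 11: best P0=NH1 P1=NH2 P2=-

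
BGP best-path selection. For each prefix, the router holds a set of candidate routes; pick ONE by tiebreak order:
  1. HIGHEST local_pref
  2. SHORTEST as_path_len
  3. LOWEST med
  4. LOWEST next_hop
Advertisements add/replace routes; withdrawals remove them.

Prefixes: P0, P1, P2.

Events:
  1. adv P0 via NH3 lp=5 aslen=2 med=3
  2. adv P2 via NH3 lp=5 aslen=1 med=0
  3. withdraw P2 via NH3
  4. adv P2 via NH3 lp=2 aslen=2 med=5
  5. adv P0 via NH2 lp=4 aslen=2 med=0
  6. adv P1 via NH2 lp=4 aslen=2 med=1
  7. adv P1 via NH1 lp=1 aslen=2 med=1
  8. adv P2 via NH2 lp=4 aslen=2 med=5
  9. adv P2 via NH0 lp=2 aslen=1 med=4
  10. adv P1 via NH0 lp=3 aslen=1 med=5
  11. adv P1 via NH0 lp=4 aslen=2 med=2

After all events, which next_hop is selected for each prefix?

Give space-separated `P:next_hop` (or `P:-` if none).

Op 1: best P0=NH3 P1=- P2=-
Op 2: best P0=NH3 P1=- P2=NH3
Op 3: best P0=NH3 P1=- P2=-
Op 4: best P0=NH3 P1=- P2=NH3
Op 5: best P0=NH3 P1=- P2=NH3
Op 6: best P0=NH3 P1=NH2 P2=NH3
Op 7: best P0=NH3 P1=NH2 P2=NH3
Op 8: best P0=NH3 P1=NH2 P2=NH2
Op 9: best P0=NH3 P1=NH2 P2=NH2
Op 10: best P0=NH3 P1=NH2 P2=NH2
Op 11: best P0=NH3 P1=NH2 P2=NH2

Answer: P0:NH3 P1:NH2 P2:NH2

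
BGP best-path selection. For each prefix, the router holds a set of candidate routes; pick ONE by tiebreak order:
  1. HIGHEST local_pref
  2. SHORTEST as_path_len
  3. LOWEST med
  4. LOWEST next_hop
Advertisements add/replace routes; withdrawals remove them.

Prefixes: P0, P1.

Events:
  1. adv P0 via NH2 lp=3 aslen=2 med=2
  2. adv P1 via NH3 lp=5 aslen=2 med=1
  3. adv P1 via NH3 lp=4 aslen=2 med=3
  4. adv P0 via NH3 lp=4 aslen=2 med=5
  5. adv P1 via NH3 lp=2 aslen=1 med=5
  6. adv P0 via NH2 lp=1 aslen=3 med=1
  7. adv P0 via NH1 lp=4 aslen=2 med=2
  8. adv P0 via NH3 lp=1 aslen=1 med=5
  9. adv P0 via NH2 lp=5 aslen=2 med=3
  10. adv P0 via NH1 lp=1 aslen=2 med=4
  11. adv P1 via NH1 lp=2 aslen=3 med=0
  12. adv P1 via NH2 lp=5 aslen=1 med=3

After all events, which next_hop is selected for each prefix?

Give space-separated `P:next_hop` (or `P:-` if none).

Answer: P0:NH2 P1:NH2

Derivation:
Op 1: best P0=NH2 P1=-
Op 2: best P0=NH2 P1=NH3
Op 3: best P0=NH2 P1=NH3
Op 4: best P0=NH3 P1=NH3
Op 5: best P0=NH3 P1=NH3
Op 6: best P0=NH3 P1=NH3
Op 7: best P0=NH1 P1=NH3
Op 8: best P0=NH1 P1=NH3
Op 9: best P0=NH2 P1=NH3
Op 10: best P0=NH2 P1=NH3
Op 11: best P0=NH2 P1=NH3
Op 12: best P0=NH2 P1=NH2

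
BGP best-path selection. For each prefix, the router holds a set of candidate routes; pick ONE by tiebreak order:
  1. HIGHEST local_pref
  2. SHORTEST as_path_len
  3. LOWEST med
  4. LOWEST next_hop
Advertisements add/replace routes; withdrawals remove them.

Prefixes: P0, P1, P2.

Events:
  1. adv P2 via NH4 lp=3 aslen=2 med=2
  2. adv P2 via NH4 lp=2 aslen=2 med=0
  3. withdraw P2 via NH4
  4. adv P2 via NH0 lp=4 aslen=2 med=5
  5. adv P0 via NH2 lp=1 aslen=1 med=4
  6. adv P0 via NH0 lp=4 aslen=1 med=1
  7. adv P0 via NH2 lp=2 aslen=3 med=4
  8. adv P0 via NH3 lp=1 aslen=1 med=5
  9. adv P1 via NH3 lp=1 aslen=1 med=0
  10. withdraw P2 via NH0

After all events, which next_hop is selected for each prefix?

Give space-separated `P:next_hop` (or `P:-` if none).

Op 1: best P0=- P1=- P2=NH4
Op 2: best P0=- P1=- P2=NH4
Op 3: best P0=- P1=- P2=-
Op 4: best P0=- P1=- P2=NH0
Op 5: best P0=NH2 P1=- P2=NH0
Op 6: best P0=NH0 P1=- P2=NH0
Op 7: best P0=NH0 P1=- P2=NH0
Op 8: best P0=NH0 P1=- P2=NH0
Op 9: best P0=NH0 P1=NH3 P2=NH0
Op 10: best P0=NH0 P1=NH3 P2=-

Answer: P0:NH0 P1:NH3 P2:-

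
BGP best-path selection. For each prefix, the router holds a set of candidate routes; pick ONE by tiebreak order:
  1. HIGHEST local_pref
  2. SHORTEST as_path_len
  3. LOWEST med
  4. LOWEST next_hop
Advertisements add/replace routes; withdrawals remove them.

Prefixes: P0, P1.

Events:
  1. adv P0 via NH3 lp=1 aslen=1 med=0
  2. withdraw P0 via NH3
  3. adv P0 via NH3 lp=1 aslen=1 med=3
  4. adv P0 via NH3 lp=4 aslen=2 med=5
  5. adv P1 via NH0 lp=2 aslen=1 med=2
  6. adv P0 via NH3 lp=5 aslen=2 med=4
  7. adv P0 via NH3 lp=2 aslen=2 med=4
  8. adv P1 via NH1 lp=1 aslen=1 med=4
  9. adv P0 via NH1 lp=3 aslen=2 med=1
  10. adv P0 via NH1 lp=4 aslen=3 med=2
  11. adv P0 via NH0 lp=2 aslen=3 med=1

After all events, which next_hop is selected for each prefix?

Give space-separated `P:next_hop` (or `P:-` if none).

Answer: P0:NH1 P1:NH0

Derivation:
Op 1: best P0=NH3 P1=-
Op 2: best P0=- P1=-
Op 3: best P0=NH3 P1=-
Op 4: best P0=NH3 P1=-
Op 5: best P0=NH3 P1=NH0
Op 6: best P0=NH3 P1=NH0
Op 7: best P0=NH3 P1=NH0
Op 8: best P0=NH3 P1=NH0
Op 9: best P0=NH1 P1=NH0
Op 10: best P0=NH1 P1=NH0
Op 11: best P0=NH1 P1=NH0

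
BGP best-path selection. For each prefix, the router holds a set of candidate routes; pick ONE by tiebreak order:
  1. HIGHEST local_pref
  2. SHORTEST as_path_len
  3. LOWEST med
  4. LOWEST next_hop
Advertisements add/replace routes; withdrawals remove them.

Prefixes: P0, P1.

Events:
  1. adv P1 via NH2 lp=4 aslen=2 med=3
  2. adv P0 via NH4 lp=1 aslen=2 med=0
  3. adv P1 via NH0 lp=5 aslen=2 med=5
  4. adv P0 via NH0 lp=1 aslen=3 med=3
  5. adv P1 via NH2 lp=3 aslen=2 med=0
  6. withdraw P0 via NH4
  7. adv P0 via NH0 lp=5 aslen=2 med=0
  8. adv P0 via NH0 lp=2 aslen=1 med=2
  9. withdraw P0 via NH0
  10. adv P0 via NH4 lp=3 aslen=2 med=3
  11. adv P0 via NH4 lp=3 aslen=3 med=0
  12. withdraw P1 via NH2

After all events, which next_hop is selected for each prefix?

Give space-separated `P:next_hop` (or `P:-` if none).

Answer: P0:NH4 P1:NH0

Derivation:
Op 1: best P0=- P1=NH2
Op 2: best P0=NH4 P1=NH2
Op 3: best P0=NH4 P1=NH0
Op 4: best P0=NH4 P1=NH0
Op 5: best P0=NH4 P1=NH0
Op 6: best P0=NH0 P1=NH0
Op 7: best P0=NH0 P1=NH0
Op 8: best P0=NH0 P1=NH0
Op 9: best P0=- P1=NH0
Op 10: best P0=NH4 P1=NH0
Op 11: best P0=NH4 P1=NH0
Op 12: best P0=NH4 P1=NH0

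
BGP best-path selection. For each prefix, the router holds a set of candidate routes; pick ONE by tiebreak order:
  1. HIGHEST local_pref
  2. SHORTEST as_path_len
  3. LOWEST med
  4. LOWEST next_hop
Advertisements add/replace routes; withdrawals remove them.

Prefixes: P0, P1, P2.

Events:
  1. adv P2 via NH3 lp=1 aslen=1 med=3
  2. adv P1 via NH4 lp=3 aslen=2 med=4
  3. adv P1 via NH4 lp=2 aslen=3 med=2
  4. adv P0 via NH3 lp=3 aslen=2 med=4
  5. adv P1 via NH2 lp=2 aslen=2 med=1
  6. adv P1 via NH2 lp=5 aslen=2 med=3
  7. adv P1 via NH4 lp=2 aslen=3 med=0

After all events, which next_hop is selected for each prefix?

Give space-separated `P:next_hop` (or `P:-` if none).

Op 1: best P0=- P1=- P2=NH3
Op 2: best P0=- P1=NH4 P2=NH3
Op 3: best P0=- P1=NH4 P2=NH3
Op 4: best P0=NH3 P1=NH4 P2=NH3
Op 5: best P0=NH3 P1=NH2 P2=NH3
Op 6: best P0=NH3 P1=NH2 P2=NH3
Op 7: best P0=NH3 P1=NH2 P2=NH3

Answer: P0:NH3 P1:NH2 P2:NH3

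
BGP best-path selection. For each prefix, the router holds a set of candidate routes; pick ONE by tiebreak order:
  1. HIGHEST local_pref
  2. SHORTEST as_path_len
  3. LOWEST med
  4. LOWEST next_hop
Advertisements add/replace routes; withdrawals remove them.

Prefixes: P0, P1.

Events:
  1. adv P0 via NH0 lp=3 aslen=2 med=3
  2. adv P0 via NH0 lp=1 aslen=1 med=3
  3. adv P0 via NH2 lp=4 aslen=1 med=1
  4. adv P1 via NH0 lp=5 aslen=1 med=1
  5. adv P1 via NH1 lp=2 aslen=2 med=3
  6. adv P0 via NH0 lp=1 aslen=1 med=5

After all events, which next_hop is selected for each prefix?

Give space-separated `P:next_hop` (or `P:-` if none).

Op 1: best P0=NH0 P1=-
Op 2: best P0=NH0 P1=-
Op 3: best P0=NH2 P1=-
Op 4: best P0=NH2 P1=NH0
Op 5: best P0=NH2 P1=NH0
Op 6: best P0=NH2 P1=NH0

Answer: P0:NH2 P1:NH0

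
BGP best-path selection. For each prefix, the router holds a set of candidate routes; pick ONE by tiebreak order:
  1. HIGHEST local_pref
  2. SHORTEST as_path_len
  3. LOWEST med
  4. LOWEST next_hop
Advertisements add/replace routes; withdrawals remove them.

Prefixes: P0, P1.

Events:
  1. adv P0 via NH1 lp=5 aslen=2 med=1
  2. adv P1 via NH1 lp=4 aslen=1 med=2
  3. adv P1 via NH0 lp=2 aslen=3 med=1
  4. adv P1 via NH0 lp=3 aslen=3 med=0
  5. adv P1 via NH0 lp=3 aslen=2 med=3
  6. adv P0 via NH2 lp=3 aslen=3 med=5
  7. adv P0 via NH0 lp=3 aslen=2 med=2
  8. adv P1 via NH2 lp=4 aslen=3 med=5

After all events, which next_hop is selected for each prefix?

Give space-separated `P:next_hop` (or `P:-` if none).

Op 1: best P0=NH1 P1=-
Op 2: best P0=NH1 P1=NH1
Op 3: best P0=NH1 P1=NH1
Op 4: best P0=NH1 P1=NH1
Op 5: best P0=NH1 P1=NH1
Op 6: best P0=NH1 P1=NH1
Op 7: best P0=NH1 P1=NH1
Op 8: best P0=NH1 P1=NH1

Answer: P0:NH1 P1:NH1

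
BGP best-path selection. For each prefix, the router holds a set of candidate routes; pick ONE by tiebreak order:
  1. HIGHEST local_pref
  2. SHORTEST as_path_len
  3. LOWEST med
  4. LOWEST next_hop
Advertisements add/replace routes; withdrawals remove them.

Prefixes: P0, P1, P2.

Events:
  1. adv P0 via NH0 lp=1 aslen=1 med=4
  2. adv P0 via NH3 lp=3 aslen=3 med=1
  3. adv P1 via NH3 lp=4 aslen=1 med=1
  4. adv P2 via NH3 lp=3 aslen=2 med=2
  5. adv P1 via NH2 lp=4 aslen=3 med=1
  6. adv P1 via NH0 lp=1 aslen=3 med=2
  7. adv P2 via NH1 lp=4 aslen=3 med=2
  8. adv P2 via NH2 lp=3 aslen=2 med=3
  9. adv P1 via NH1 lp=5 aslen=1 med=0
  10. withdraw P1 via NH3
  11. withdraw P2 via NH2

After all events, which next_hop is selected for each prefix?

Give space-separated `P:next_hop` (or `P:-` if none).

Answer: P0:NH3 P1:NH1 P2:NH1

Derivation:
Op 1: best P0=NH0 P1=- P2=-
Op 2: best P0=NH3 P1=- P2=-
Op 3: best P0=NH3 P1=NH3 P2=-
Op 4: best P0=NH3 P1=NH3 P2=NH3
Op 5: best P0=NH3 P1=NH3 P2=NH3
Op 6: best P0=NH3 P1=NH3 P2=NH3
Op 7: best P0=NH3 P1=NH3 P2=NH1
Op 8: best P0=NH3 P1=NH3 P2=NH1
Op 9: best P0=NH3 P1=NH1 P2=NH1
Op 10: best P0=NH3 P1=NH1 P2=NH1
Op 11: best P0=NH3 P1=NH1 P2=NH1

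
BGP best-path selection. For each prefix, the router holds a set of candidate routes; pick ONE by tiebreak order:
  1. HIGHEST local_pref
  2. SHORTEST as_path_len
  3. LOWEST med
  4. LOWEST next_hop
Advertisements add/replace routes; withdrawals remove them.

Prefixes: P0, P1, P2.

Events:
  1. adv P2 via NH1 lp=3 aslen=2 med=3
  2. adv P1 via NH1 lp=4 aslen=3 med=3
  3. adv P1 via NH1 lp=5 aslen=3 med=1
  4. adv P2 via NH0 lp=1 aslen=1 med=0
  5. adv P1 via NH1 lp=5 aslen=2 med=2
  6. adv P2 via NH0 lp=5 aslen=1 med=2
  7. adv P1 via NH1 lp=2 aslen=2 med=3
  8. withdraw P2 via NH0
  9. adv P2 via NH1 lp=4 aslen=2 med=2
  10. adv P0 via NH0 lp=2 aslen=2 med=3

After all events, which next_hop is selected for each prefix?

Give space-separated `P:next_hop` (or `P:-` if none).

Answer: P0:NH0 P1:NH1 P2:NH1

Derivation:
Op 1: best P0=- P1=- P2=NH1
Op 2: best P0=- P1=NH1 P2=NH1
Op 3: best P0=- P1=NH1 P2=NH1
Op 4: best P0=- P1=NH1 P2=NH1
Op 5: best P0=- P1=NH1 P2=NH1
Op 6: best P0=- P1=NH1 P2=NH0
Op 7: best P0=- P1=NH1 P2=NH0
Op 8: best P0=- P1=NH1 P2=NH1
Op 9: best P0=- P1=NH1 P2=NH1
Op 10: best P0=NH0 P1=NH1 P2=NH1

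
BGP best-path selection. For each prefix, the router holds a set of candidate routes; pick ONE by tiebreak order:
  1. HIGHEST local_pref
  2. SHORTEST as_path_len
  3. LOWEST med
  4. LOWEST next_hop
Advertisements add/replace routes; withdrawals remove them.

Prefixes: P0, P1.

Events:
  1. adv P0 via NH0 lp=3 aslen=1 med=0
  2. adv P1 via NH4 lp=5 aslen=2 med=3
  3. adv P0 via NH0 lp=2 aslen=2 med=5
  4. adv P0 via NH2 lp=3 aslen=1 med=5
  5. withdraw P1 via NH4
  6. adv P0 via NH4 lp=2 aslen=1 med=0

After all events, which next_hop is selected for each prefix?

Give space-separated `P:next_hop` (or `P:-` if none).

Op 1: best P0=NH0 P1=-
Op 2: best P0=NH0 P1=NH4
Op 3: best P0=NH0 P1=NH4
Op 4: best P0=NH2 P1=NH4
Op 5: best P0=NH2 P1=-
Op 6: best P0=NH2 P1=-

Answer: P0:NH2 P1:-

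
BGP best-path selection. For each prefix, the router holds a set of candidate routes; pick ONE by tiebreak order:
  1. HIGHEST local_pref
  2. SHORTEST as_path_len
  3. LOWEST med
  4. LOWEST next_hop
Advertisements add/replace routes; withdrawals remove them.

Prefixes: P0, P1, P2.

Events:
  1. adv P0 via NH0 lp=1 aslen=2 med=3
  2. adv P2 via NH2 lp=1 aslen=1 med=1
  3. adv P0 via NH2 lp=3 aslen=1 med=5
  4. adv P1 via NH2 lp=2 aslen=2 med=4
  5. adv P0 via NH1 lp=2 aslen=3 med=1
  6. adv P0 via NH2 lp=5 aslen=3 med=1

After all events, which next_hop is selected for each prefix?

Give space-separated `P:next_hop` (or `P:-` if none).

Op 1: best P0=NH0 P1=- P2=-
Op 2: best P0=NH0 P1=- P2=NH2
Op 3: best P0=NH2 P1=- P2=NH2
Op 4: best P0=NH2 P1=NH2 P2=NH2
Op 5: best P0=NH2 P1=NH2 P2=NH2
Op 6: best P0=NH2 P1=NH2 P2=NH2

Answer: P0:NH2 P1:NH2 P2:NH2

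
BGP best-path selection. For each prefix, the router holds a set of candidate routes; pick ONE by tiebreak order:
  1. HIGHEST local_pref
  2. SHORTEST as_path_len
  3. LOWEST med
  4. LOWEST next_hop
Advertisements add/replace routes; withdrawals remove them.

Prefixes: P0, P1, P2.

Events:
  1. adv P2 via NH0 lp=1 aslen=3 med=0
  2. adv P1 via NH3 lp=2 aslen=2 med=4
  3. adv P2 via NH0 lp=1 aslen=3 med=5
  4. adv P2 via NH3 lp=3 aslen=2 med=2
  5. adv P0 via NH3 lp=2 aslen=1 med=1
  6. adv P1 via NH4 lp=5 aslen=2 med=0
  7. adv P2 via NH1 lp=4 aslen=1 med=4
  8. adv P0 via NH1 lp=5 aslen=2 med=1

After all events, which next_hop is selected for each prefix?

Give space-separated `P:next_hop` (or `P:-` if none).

Answer: P0:NH1 P1:NH4 P2:NH1

Derivation:
Op 1: best P0=- P1=- P2=NH0
Op 2: best P0=- P1=NH3 P2=NH0
Op 3: best P0=- P1=NH3 P2=NH0
Op 4: best P0=- P1=NH3 P2=NH3
Op 5: best P0=NH3 P1=NH3 P2=NH3
Op 6: best P0=NH3 P1=NH4 P2=NH3
Op 7: best P0=NH3 P1=NH4 P2=NH1
Op 8: best P0=NH1 P1=NH4 P2=NH1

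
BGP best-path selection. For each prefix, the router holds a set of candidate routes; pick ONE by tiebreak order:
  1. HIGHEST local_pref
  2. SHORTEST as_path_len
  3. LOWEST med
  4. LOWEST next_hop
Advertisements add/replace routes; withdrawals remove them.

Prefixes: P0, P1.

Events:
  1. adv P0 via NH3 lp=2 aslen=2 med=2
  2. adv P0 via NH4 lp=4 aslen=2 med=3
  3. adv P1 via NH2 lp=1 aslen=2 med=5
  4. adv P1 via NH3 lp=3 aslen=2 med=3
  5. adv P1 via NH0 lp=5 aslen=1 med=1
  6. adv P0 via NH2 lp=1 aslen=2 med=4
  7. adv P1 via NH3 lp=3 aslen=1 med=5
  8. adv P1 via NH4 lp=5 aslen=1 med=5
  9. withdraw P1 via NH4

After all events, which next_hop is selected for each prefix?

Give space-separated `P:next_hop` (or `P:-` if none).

Answer: P0:NH4 P1:NH0

Derivation:
Op 1: best P0=NH3 P1=-
Op 2: best P0=NH4 P1=-
Op 3: best P0=NH4 P1=NH2
Op 4: best P0=NH4 P1=NH3
Op 5: best P0=NH4 P1=NH0
Op 6: best P0=NH4 P1=NH0
Op 7: best P0=NH4 P1=NH0
Op 8: best P0=NH4 P1=NH0
Op 9: best P0=NH4 P1=NH0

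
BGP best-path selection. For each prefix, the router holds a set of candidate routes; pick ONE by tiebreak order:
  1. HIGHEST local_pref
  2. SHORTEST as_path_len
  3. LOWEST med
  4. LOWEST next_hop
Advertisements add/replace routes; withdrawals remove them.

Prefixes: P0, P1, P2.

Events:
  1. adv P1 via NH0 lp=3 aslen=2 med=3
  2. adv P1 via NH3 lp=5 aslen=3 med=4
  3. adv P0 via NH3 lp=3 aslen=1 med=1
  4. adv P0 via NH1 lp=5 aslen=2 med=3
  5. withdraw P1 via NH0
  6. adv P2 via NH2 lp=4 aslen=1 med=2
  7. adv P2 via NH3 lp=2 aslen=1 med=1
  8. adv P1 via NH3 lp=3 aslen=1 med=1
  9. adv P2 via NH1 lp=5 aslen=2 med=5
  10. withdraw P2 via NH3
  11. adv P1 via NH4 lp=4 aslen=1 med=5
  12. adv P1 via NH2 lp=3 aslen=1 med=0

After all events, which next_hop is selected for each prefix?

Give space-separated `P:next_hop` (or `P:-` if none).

Op 1: best P0=- P1=NH0 P2=-
Op 2: best P0=- P1=NH3 P2=-
Op 3: best P0=NH3 P1=NH3 P2=-
Op 4: best P0=NH1 P1=NH3 P2=-
Op 5: best P0=NH1 P1=NH3 P2=-
Op 6: best P0=NH1 P1=NH3 P2=NH2
Op 7: best P0=NH1 P1=NH3 P2=NH2
Op 8: best P0=NH1 P1=NH3 P2=NH2
Op 9: best P0=NH1 P1=NH3 P2=NH1
Op 10: best P0=NH1 P1=NH3 P2=NH1
Op 11: best P0=NH1 P1=NH4 P2=NH1
Op 12: best P0=NH1 P1=NH4 P2=NH1

Answer: P0:NH1 P1:NH4 P2:NH1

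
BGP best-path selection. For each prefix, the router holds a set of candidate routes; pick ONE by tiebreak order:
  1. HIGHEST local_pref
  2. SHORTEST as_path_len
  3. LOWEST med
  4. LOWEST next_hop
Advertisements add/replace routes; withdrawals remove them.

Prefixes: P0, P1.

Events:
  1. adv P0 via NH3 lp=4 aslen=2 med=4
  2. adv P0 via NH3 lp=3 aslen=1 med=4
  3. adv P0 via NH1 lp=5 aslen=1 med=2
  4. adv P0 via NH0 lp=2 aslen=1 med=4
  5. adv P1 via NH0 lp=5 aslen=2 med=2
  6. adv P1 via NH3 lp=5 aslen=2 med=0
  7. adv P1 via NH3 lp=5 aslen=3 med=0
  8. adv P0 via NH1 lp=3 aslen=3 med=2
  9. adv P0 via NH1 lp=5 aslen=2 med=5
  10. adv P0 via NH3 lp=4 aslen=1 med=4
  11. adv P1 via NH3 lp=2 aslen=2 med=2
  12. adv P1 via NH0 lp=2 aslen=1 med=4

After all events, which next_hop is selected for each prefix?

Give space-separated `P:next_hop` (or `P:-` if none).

Op 1: best P0=NH3 P1=-
Op 2: best P0=NH3 P1=-
Op 3: best P0=NH1 P1=-
Op 4: best P0=NH1 P1=-
Op 5: best P0=NH1 P1=NH0
Op 6: best P0=NH1 P1=NH3
Op 7: best P0=NH1 P1=NH0
Op 8: best P0=NH3 P1=NH0
Op 9: best P0=NH1 P1=NH0
Op 10: best P0=NH1 P1=NH0
Op 11: best P0=NH1 P1=NH0
Op 12: best P0=NH1 P1=NH0

Answer: P0:NH1 P1:NH0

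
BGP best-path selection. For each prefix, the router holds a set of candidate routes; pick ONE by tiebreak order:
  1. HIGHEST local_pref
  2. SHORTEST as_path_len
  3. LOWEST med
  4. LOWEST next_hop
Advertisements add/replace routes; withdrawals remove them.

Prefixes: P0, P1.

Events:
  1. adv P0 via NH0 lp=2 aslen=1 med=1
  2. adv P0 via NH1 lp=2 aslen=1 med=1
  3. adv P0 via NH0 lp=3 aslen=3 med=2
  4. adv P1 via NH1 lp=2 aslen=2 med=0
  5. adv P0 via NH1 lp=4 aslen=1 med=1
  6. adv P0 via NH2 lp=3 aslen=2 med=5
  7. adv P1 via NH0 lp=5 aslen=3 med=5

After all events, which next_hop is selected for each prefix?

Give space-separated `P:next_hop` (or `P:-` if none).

Answer: P0:NH1 P1:NH0

Derivation:
Op 1: best P0=NH0 P1=-
Op 2: best P0=NH0 P1=-
Op 3: best P0=NH0 P1=-
Op 4: best P0=NH0 P1=NH1
Op 5: best P0=NH1 P1=NH1
Op 6: best P0=NH1 P1=NH1
Op 7: best P0=NH1 P1=NH0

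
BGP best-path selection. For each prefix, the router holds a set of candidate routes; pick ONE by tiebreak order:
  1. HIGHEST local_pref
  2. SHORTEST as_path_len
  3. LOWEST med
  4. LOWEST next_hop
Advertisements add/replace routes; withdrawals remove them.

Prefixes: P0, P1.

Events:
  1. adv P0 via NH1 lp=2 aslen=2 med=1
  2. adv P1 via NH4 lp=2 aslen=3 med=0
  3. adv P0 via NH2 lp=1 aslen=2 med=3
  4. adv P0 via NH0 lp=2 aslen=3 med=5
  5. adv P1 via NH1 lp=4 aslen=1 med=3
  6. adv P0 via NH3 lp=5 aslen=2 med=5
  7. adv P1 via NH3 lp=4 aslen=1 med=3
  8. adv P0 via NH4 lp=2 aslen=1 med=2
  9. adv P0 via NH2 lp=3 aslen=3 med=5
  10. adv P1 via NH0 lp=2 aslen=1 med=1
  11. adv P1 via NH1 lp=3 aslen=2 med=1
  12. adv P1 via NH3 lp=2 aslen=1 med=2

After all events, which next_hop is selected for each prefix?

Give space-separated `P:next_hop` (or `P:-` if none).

Answer: P0:NH3 P1:NH1

Derivation:
Op 1: best P0=NH1 P1=-
Op 2: best P0=NH1 P1=NH4
Op 3: best P0=NH1 P1=NH4
Op 4: best P0=NH1 P1=NH4
Op 5: best P0=NH1 P1=NH1
Op 6: best P0=NH3 P1=NH1
Op 7: best P0=NH3 P1=NH1
Op 8: best P0=NH3 P1=NH1
Op 9: best P0=NH3 P1=NH1
Op 10: best P0=NH3 P1=NH1
Op 11: best P0=NH3 P1=NH3
Op 12: best P0=NH3 P1=NH1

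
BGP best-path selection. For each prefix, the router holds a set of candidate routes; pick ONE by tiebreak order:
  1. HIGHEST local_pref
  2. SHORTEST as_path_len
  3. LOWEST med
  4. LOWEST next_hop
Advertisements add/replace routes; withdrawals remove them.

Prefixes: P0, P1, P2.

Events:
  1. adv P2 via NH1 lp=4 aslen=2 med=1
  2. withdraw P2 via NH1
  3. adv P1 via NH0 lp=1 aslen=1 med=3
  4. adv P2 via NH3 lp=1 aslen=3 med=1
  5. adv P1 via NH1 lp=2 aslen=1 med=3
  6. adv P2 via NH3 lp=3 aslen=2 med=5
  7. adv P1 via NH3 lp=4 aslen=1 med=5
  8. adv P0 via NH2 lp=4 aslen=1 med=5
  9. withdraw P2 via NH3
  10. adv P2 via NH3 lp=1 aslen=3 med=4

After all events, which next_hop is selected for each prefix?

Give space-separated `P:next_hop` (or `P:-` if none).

Op 1: best P0=- P1=- P2=NH1
Op 2: best P0=- P1=- P2=-
Op 3: best P0=- P1=NH0 P2=-
Op 4: best P0=- P1=NH0 P2=NH3
Op 5: best P0=- P1=NH1 P2=NH3
Op 6: best P0=- P1=NH1 P2=NH3
Op 7: best P0=- P1=NH3 P2=NH3
Op 8: best P0=NH2 P1=NH3 P2=NH3
Op 9: best P0=NH2 P1=NH3 P2=-
Op 10: best P0=NH2 P1=NH3 P2=NH3

Answer: P0:NH2 P1:NH3 P2:NH3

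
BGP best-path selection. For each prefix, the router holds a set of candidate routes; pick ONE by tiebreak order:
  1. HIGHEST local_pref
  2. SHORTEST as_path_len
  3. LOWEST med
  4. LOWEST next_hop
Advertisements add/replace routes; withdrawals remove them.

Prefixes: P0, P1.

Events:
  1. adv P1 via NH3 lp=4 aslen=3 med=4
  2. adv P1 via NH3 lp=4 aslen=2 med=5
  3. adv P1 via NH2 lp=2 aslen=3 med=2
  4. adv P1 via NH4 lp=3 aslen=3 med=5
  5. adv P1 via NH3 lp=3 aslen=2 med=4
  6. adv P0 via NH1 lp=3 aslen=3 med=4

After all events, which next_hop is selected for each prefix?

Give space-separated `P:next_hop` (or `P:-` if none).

Answer: P0:NH1 P1:NH3

Derivation:
Op 1: best P0=- P1=NH3
Op 2: best P0=- P1=NH3
Op 3: best P0=- P1=NH3
Op 4: best P0=- P1=NH3
Op 5: best P0=- P1=NH3
Op 6: best P0=NH1 P1=NH3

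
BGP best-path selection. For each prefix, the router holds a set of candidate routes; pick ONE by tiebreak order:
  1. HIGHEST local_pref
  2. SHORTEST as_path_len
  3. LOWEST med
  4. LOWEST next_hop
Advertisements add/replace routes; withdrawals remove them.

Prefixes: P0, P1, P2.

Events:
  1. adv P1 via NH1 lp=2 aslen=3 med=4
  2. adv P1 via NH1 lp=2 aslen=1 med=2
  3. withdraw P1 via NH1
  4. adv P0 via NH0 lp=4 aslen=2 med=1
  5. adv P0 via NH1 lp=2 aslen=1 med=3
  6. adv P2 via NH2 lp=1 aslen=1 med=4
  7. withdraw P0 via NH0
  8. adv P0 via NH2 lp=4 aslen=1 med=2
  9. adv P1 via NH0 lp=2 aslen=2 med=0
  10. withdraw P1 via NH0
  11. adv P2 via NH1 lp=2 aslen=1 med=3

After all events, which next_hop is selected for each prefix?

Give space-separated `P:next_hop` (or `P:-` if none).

Answer: P0:NH2 P1:- P2:NH1

Derivation:
Op 1: best P0=- P1=NH1 P2=-
Op 2: best P0=- P1=NH1 P2=-
Op 3: best P0=- P1=- P2=-
Op 4: best P0=NH0 P1=- P2=-
Op 5: best P0=NH0 P1=- P2=-
Op 6: best P0=NH0 P1=- P2=NH2
Op 7: best P0=NH1 P1=- P2=NH2
Op 8: best P0=NH2 P1=- P2=NH2
Op 9: best P0=NH2 P1=NH0 P2=NH2
Op 10: best P0=NH2 P1=- P2=NH2
Op 11: best P0=NH2 P1=- P2=NH1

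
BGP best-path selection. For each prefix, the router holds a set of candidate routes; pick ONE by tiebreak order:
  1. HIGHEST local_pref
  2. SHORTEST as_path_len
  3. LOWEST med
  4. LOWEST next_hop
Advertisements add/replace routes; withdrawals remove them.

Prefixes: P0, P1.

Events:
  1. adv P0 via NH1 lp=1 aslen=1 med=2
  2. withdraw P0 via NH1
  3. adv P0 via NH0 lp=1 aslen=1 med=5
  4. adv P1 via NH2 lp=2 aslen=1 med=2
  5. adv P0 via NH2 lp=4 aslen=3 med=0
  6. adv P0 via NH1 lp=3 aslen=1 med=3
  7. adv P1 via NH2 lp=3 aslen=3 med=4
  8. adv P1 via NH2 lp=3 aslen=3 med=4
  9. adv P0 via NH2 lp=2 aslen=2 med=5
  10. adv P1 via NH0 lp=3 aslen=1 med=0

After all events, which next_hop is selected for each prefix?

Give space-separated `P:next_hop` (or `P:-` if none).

Answer: P0:NH1 P1:NH0

Derivation:
Op 1: best P0=NH1 P1=-
Op 2: best P0=- P1=-
Op 3: best P0=NH0 P1=-
Op 4: best P0=NH0 P1=NH2
Op 5: best P0=NH2 P1=NH2
Op 6: best P0=NH2 P1=NH2
Op 7: best P0=NH2 P1=NH2
Op 8: best P0=NH2 P1=NH2
Op 9: best P0=NH1 P1=NH2
Op 10: best P0=NH1 P1=NH0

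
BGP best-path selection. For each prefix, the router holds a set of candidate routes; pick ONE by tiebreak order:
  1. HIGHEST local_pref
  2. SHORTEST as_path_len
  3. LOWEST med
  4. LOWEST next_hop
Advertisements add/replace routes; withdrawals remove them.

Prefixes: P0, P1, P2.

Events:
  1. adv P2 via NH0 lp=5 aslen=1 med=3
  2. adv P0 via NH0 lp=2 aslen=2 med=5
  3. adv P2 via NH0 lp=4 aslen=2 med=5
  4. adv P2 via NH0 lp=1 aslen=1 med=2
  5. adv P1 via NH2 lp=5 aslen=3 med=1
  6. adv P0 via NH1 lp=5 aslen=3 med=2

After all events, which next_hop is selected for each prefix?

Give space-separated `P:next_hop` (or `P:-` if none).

Op 1: best P0=- P1=- P2=NH0
Op 2: best P0=NH0 P1=- P2=NH0
Op 3: best P0=NH0 P1=- P2=NH0
Op 4: best P0=NH0 P1=- P2=NH0
Op 5: best P0=NH0 P1=NH2 P2=NH0
Op 6: best P0=NH1 P1=NH2 P2=NH0

Answer: P0:NH1 P1:NH2 P2:NH0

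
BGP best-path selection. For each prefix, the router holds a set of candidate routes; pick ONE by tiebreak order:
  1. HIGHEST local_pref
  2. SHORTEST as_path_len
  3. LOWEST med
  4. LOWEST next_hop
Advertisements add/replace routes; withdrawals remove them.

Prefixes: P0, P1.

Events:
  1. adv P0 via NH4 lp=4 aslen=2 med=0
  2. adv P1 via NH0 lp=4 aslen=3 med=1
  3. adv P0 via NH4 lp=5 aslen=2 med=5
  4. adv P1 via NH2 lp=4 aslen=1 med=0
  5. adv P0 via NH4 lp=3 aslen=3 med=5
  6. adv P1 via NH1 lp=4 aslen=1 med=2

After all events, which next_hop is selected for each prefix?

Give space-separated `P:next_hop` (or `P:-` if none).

Answer: P0:NH4 P1:NH2

Derivation:
Op 1: best P0=NH4 P1=-
Op 2: best P0=NH4 P1=NH0
Op 3: best P0=NH4 P1=NH0
Op 4: best P0=NH4 P1=NH2
Op 5: best P0=NH4 P1=NH2
Op 6: best P0=NH4 P1=NH2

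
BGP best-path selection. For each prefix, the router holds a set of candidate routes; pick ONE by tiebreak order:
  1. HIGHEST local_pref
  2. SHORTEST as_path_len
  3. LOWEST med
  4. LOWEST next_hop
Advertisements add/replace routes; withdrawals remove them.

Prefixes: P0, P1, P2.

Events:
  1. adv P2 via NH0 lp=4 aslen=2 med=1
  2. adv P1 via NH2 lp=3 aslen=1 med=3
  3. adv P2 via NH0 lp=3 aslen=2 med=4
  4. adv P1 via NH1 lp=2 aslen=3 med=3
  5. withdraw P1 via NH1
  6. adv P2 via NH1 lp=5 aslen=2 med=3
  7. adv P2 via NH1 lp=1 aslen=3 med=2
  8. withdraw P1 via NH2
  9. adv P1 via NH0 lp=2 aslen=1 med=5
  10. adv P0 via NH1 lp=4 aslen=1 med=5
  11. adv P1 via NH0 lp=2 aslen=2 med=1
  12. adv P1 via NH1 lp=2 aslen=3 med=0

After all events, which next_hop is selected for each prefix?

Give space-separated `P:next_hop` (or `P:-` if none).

Op 1: best P0=- P1=- P2=NH0
Op 2: best P0=- P1=NH2 P2=NH0
Op 3: best P0=- P1=NH2 P2=NH0
Op 4: best P0=- P1=NH2 P2=NH0
Op 5: best P0=- P1=NH2 P2=NH0
Op 6: best P0=- P1=NH2 P2=NH1
Op 7: best P0=- P1=NH2 P2=NH0
Op 8: best P0=- P1=- P2=NH0
Op 9: best P0=- P1=NH0 P2=NH0
Op 10: best P0=NH1 P1=NH0 P2=NH0
Op 11: best P0=NH1 P1=NH0 P2=NH0
Op 12: best P0=NH1 P1=NH0 P2=NH0

Answer: P0:NH1 P1:NH0 P2:NH0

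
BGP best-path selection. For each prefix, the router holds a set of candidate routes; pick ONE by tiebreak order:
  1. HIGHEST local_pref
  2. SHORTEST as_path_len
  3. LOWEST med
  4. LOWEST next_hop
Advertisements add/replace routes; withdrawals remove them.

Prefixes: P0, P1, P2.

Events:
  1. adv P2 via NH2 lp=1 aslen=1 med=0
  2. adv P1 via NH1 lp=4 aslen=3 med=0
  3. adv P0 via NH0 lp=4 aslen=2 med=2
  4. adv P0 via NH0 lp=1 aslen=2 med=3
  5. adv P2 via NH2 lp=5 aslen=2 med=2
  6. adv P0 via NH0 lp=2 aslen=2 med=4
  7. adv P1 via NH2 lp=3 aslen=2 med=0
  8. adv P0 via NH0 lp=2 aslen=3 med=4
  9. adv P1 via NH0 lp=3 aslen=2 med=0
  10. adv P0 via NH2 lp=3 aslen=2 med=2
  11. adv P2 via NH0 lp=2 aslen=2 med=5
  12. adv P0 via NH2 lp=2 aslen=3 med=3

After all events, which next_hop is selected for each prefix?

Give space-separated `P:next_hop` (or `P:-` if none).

Answer: P0:NH2 P1:NH1 P2:NH2

Derivation:
Op 1: best P0=- P1=- P2=NH2
Op 2: best P0=- P1=NH1 P2=NH2
Op 3: best P0=NH0 P1=NH1 P2=NH2
Op 4: best P0=NH0 P1=NH1 P2=NH2
Op 5: best P0=NH0 P1=NH1 P2=NH2
Op 6: best P0=NH0 P1=NH1 P2=NH2
Op 7: best P0=NH0 P1=NH1 P2=NH2
Op 8: best P0=NH0 P1=NH1 P2=NH2
Op 9: best P0=NH0 P1=NH1 P2=NH2
Op 10: best P0=NH2 P1=NH1 P2=NH2
Op 11: best P0=NH2 P1=NH1 P2=NH2
Op 12: best P0=NH2 P1=NH1 P2=NH2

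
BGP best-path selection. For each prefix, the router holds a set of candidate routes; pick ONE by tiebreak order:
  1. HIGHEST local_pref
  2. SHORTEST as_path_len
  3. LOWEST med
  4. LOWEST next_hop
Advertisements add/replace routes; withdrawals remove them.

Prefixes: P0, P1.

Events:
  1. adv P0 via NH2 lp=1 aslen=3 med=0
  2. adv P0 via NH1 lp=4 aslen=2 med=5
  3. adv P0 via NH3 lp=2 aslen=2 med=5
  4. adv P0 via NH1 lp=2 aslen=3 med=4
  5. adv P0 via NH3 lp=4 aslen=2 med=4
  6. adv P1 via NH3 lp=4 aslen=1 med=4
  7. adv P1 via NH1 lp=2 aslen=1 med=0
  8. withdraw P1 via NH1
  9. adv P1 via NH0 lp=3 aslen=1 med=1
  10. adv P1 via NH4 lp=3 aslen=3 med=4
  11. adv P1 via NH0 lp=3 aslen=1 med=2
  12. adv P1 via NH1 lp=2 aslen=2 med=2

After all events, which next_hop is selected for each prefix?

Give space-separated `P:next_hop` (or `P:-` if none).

Answer: P0:NH3 P1:NH3

Derivation:
Op 1: best P0=NH2 P1=-
Op 2: best P0=NH1 P1=-
Op 3: best P0=NH1 P1=-
Op 4: best P0=NH3 P1=-
Op 5: best P0=NH3 P1=-
Op 6: best P0=NH3 P1=NH3
Op 7: best P0=NH3 P1=NH3
Op 8: best P0=NH3 P1=NH3
Op 9: best P0=NH3 P1=NH3
Op 10: best P0=NH3 P1=NH3
Op 11: best P0=NH3 P1=NH3
Op 12: best P0=NH3 P1=NH3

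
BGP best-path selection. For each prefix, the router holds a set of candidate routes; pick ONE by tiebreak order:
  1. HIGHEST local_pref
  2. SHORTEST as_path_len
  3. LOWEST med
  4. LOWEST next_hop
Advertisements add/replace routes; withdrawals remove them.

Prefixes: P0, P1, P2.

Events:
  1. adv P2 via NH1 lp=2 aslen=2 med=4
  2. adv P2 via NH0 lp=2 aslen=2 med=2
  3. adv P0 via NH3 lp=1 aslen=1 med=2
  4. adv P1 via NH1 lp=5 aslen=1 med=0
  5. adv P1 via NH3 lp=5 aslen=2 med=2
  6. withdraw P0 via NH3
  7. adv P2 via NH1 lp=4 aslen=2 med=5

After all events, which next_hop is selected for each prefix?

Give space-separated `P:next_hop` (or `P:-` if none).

Op 1: best P0=- P1=- P2=NH1
Op 2: best P0=- P1=- P2=NH0
Op 3: best P0=NH3 P1=- P2=NH0
Op 4: best P0=NH3 P1=NH1 P2=NH0
Op 5: best P0=NH3 P1=NH1 P2=NH0
Op 6: best P0=- P1=NH1 P2=NH0
Op 7: best P0=- P1=NH1 P2=NH1

Answer: P0:- P1:NH1 P2:NH1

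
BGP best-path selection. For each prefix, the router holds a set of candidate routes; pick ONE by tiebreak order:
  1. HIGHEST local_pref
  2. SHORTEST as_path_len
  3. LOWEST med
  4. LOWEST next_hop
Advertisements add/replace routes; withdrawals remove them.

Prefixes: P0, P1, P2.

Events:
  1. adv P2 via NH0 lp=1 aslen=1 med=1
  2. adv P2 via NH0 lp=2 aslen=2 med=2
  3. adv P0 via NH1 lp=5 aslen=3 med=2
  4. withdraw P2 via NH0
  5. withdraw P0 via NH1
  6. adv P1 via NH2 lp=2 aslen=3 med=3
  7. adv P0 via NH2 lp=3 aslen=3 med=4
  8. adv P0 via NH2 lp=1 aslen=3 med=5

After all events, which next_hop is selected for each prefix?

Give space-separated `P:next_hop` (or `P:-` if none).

Op 1: best P0=- P1=- P2=NH0
Op 2: best P0=- P1=- P2=NH0
Op 3: best P0=NH1 P1=- P2=NH0
Op 4: best P0=NH1 P1=- P2=-
Op 5: best P0=- P1=- P2=-
Op 6: best P0=- P1=NH2 P2=-
Op 7: best P0=NH2 P1=NH2 P2=-
Op 8: best P0=NH2 P1=NH2 P2=-

Answer: P0:NH2 P1:NH2 P2:-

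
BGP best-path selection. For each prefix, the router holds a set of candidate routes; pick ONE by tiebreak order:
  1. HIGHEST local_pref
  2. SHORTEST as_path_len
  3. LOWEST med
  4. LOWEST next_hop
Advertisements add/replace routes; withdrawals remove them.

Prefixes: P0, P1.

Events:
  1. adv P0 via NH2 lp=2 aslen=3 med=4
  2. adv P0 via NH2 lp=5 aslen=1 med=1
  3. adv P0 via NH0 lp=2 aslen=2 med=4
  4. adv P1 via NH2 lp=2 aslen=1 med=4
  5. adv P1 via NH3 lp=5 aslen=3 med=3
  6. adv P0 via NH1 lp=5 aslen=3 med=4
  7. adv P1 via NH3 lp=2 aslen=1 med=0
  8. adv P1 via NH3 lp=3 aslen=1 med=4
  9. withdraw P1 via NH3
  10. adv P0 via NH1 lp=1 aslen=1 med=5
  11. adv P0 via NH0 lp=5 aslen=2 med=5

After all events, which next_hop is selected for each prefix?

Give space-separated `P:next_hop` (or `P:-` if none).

Op 1: best P0=NH2 P1=-
Op 2: best P0=NH2 P1=-
Op 3: best P0=NH2 P1=-
Op 4: best P0=NH2 P1=NH2
Op 5: best P0=NH2 P1=NH3
Op 6: best P0=NH2 P1=NH3
Op 7: best P0=NH2 P1=NH3
Op 8: best P0=NH2 P1=NH3
Op 9: best P0=NH2 P1=NH2
Op 10: best P0=NH2 P1=NH2
Op 11: best P0=NH2 P1=NH2

Answer: P0:NH2 P1:NH2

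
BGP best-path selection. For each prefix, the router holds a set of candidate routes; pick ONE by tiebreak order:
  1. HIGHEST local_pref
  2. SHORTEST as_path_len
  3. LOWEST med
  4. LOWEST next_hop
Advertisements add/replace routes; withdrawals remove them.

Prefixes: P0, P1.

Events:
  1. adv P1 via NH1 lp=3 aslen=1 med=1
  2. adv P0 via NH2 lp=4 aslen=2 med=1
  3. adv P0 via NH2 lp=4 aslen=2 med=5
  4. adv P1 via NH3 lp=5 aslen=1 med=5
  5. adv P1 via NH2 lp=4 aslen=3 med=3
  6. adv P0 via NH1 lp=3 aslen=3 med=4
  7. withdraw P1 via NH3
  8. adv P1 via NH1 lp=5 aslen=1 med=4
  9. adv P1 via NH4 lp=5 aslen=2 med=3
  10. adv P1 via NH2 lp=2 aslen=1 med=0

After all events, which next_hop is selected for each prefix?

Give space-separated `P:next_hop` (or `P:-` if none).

Op 1: best P0=- P1=NH1
Op 2: best P0=NH2 P1=NH1
Op 3: best P0=NH2 P1=NH1
Op 4: best P0=NH2 P1=NH3
Op 5: best P0=NH2 P1=NH3
Op 6: best P0=NH2 P1=NH3
Op 7: best P0=NH2 P1=NH2
Op 8: best P0=NH2 P1=NH1
Op 9: best P0=NH2 P1=NH1
Op 10: best P0=NH2 P1=NH1

Answer: P0:NH2 P1:NH1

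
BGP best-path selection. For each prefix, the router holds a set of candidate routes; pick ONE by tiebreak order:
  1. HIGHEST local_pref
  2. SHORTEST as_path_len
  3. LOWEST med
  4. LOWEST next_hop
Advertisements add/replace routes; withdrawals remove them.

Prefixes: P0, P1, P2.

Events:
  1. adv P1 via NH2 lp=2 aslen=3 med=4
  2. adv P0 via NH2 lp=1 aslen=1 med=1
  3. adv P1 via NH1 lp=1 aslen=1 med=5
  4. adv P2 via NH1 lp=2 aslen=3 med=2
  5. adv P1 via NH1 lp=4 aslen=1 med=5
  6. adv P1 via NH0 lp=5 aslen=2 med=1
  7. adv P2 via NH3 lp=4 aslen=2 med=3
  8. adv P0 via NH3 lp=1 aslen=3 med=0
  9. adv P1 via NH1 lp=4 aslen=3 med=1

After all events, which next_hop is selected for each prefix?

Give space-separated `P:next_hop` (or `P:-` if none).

Answer: P0:NH2 P1:NH0 P2:NH3

Derivation:
Op 1: best P0=- P1=NH2 P2=-
Op 2: best P0=NH2 P1=NH2 P2=-
Op 3: best P0=NH2 P1=NH2 P2=-
Op 4: best P0=NH2 P1=NH2 P2=NH1
Op 5: best P0=NH2 P1=NH1 P2=NH1
Op 6: best P0=NH2 P1=NH0 P2=NH1
Op 7: best P0=NH2 P1=NH0 P2=NH3
Op 8: best P0=NH2 P1=NH0 P2=NH3
Op 9: best P0=NH2 P1=NH0 P2=NH3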